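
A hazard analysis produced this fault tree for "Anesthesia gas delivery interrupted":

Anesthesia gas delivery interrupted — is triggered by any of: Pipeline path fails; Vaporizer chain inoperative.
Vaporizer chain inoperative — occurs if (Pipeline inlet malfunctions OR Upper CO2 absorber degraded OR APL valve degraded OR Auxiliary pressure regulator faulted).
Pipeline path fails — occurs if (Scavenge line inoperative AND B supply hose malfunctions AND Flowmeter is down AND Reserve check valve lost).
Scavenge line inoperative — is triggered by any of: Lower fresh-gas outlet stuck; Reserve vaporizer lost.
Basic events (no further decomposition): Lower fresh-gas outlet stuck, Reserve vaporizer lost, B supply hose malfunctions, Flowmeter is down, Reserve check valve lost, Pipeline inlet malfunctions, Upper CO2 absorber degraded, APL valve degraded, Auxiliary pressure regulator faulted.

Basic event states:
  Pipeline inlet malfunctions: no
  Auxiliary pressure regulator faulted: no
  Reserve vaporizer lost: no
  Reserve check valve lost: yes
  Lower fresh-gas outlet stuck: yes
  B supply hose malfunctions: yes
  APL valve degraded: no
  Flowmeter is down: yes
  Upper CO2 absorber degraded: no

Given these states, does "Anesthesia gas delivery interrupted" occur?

Yes

Scavenge line inoperative [OR]: Lower fresh-gas outlet stuck=occurs, Reserve vaporizer lost=not → at least one input occurs → occurs.
Pipeline path fails [AND]: Scavenge line inoperative=occurs, B supply hose malfunctions=occurs, Flowmeter is down=occurs, Reserve check valve lost=occurs → all inputs occur → occurs.
Vaporizer chain inoperative [OR]: Pipeline inlet malfunctions=not, Upper CO2 absorber degraded=not, APL valve degraded=not, Auxiliary pressure regulator faulted=not → no input occurs → does not occur.
Anesthesia gas delivery interrupted [OR]: Pipeline path fails=occurs, Vaporizer chain inoperative=not → at least one input occurs → occurs.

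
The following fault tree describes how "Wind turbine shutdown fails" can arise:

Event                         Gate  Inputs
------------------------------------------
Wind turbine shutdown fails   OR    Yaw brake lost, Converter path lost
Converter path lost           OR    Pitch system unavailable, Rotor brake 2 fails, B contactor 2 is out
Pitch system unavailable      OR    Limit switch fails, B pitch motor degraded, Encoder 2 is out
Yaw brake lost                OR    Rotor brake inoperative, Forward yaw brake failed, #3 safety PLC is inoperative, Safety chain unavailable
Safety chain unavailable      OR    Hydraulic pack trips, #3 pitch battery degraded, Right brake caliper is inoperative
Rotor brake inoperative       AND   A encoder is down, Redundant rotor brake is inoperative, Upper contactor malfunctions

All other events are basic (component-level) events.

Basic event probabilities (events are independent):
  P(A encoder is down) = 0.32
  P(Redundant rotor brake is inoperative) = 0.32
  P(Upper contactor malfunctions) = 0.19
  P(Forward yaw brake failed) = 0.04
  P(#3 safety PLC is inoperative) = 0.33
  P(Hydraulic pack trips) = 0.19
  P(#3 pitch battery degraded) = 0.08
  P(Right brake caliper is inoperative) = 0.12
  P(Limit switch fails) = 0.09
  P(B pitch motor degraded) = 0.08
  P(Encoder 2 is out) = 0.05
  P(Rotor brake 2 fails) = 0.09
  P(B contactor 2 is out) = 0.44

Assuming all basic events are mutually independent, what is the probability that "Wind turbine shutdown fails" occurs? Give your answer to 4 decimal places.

P(Rotor brake inoperative) [AND] = 0.32 × 0.32 × 0.19 = 0.019456
P(Safety chain unavailable) [OR] = 1 − (1−0.19) × (1−0.08) × (1−0.12) = 0.344224
P(Yaw brake lost) [OR] = 1 − (1−0.019456) × (1−0.04) × (1−0.33) × (1−0.344224) = 0.586411
P(Pitch system unavailable) [OR] = 1 − (1−0.09) × (1−0.08) × (1−0.05) = 0.204660
P(Converter path lost) [OR] = 1 − (1−0.204660) × (1−0.09) × (1−0.44) = 0.594695
P(Wind turbine shutdown fails) [OR] = 1 − (1−0.586411) × (1−0.594695) = 0.832370
Rounded to 4 decimal places: P(Wind turbine shutdown fails) ≈ 0.8324.

0.8324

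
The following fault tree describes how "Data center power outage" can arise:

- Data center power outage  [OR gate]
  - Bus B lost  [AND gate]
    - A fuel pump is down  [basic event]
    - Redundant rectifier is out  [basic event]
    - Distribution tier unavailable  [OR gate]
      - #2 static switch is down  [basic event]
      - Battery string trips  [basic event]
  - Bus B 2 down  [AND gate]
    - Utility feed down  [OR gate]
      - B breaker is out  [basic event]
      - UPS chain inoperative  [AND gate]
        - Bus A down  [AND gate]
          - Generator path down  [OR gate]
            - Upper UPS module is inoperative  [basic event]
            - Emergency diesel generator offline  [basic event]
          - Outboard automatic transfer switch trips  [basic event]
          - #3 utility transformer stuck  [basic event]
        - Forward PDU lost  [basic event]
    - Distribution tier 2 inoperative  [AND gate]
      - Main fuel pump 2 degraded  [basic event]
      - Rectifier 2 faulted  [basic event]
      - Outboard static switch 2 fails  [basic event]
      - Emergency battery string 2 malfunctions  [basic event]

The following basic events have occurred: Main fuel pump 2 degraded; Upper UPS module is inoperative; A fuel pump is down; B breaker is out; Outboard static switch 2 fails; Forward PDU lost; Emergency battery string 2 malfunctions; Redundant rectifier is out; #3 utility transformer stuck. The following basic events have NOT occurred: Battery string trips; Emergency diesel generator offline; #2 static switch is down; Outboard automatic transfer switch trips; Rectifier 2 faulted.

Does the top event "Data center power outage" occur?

No

Distribution tier unavailable [OR]: #2 static switch is down=not, Battery string trips=not → no input occurs → does not occur.
Bus B lost [AND]: A fuel pump is down=occurs, Redundant rectifier is out=occurs, Distribution tier unavailable=not → not all inputs occur → does not occur.
Generator path down [OR]: Upper UPS module is inoperative=occurs, Emergency diesel generator offline=not → at least one input occurs → occurs.
Bus A down [AND]: Generator path down=occurs, Outboard automatic transfer switch trips=not, #3 utility transformer stuck=occurs → not all inputs occur → does not occur.
UPS chain inoperative [AND]: Bus A down=not, Forward PDU lost=occurs → not all inputs occur → does not occur.
Utility feed down [OR]: B breaker is out=occurs, UPS chain inoperative=not → at least one input occurs → occurs.
Distribution tier 2 inoperative [AND]: Main fuel pump 2 degraded=occurs, Rectifier 2 faulted=not, Outboard static switch 2 fails=occurs, Emergency battery string 2 malfunctions=occurs → not all inputs occur → does not occur.
Bus B 2 down [AND]: Utility feed down=occurs, Distribution tier 2 inoperative=not → not all inputs occur → does not occur.
Data center power outage [OR]: Bus B lost=not, Bus B 2 down=not → no input occurs → does not occur.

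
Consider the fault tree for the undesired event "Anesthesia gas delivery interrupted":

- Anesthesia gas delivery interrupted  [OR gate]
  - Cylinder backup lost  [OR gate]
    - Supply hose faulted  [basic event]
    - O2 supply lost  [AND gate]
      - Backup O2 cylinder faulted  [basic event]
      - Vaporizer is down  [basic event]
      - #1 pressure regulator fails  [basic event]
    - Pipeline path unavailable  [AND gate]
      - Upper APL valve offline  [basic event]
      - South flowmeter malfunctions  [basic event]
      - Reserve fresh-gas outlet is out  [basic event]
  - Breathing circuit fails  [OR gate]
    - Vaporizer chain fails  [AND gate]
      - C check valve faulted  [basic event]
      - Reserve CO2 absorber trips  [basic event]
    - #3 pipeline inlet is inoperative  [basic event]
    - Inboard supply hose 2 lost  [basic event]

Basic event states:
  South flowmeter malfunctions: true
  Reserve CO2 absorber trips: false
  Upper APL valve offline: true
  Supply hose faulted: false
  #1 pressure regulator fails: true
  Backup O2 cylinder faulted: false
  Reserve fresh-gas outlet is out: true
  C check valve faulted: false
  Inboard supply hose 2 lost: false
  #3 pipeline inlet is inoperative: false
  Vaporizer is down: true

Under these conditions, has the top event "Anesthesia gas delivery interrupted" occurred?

Yes

O2 supply lost [AND]: Backup O2 cylinder faulted=not, Vaporizer is down=occurs, #1 pressure regulator fails=occurs → not all inputs occur → does not occur.
Pipeline path unavailable [AND]: Upper APL valve offline=occurs, South flowmeter malfunctions=occurs, Reserve fresh-gas outlet is out=occurs → all inputs occur → occurs.
Cylinder backup lost [OR]: Supply hose faulted=not, O2 supply lost=not, Pipeline path unavailable=occurs → at least one input occurs → occurs.
Vaporizer chain fails [AND]: C check valve faulted=not, Reserve CO2 absorber trips=not → not all inputs occur → does not occur.
Breathing circuit fails [OR]: Vaporizer chain fails=not, #3 pipeline inlet is inoperative=not, Inboard supply hose 2 lost=not → no input occurs → does not occur.
Anesthesia gas delivery interrupted [OR]: Cylinder backup lost=occurs, Breathing circuit fails=not → at least one input occurs → occurs.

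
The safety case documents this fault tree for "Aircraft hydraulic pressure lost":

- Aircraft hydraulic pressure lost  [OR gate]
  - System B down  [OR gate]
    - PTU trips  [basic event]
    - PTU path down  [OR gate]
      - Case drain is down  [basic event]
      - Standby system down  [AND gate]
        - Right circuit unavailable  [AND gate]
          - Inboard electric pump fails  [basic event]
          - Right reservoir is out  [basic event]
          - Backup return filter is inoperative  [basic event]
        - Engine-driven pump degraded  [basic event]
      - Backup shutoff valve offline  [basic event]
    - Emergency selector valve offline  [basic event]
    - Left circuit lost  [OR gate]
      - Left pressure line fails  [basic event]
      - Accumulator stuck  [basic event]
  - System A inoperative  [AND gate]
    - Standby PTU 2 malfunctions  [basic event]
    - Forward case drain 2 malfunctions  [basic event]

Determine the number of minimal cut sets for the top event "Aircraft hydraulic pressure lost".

8

Right circuit unavailable [AND]: one cut set from each child combined → 1 × 1 × 1 = 1 cut set(s).
Standby system down [AND]: one cut set from each child combined → 1 × 1 = 1 cut set(s).
PTU path down [OR]: union of children's cut sets → 3 cut set(s).
Left circuit lost [OR]: union of children's cut sets → 2 cut set(s).
System B down [OR]: union of children's cut sets → 7 cut set(s).
System A inoperative [AND]: one cut set from each child combined → 1 × 1 = 1 cut set(s).
Aircraft hydraulic pressure lost [OR]: union of children's cut sets → 8 cut set(s).
Minimal cut sets: {PTU trips}; {Case drain is down}; {Backup return filter is inoperative, Engine-driven pump degraded, Inboard electric pump fails, Right reservoir is out}; {Backup shutoff valve offline}; {Emergency selector valve offline}; {Left pressure line fails}; {Accumulator stuck}; {Forward case drain 2 malfunctions, Standby PTU 2 malfunctions}.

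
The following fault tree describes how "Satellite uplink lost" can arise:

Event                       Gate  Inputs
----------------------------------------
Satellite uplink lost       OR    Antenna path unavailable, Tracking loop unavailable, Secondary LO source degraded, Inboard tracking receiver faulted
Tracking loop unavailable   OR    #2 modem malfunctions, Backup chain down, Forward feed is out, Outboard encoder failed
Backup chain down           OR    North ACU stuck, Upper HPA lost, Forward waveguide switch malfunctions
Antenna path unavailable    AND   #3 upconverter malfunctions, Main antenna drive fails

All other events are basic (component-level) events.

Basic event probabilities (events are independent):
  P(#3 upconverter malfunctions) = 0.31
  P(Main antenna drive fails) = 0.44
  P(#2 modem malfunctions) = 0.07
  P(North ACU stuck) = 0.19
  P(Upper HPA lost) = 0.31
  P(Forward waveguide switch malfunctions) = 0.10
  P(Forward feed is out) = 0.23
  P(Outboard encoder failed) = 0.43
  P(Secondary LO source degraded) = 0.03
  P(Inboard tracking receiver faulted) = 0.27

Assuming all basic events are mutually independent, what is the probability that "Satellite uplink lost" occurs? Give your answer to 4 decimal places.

0.8744

P(Antenna path unavailable) [AND] = 0.31 × 0.44 = 0.136400
P(Backup chain down) [OR] = 1 − (1−0.19) × (1−0.31) × (1−0.10) = 0.496990
P(Tracking loop unavailable) [OR] = 1 − (1−0.07) × (1−0.496990) × (1−0.23) × (1−0.43) = 0.794683
P(Satellite uplink lost) [OR] = 1 − (1−0.136400) × (1−0.794683) × (1−0.03) × (1−0.27) = 0.874446
Rounded to 4 decimal places: P(Satellite uplink lost) ≈ 0.8744.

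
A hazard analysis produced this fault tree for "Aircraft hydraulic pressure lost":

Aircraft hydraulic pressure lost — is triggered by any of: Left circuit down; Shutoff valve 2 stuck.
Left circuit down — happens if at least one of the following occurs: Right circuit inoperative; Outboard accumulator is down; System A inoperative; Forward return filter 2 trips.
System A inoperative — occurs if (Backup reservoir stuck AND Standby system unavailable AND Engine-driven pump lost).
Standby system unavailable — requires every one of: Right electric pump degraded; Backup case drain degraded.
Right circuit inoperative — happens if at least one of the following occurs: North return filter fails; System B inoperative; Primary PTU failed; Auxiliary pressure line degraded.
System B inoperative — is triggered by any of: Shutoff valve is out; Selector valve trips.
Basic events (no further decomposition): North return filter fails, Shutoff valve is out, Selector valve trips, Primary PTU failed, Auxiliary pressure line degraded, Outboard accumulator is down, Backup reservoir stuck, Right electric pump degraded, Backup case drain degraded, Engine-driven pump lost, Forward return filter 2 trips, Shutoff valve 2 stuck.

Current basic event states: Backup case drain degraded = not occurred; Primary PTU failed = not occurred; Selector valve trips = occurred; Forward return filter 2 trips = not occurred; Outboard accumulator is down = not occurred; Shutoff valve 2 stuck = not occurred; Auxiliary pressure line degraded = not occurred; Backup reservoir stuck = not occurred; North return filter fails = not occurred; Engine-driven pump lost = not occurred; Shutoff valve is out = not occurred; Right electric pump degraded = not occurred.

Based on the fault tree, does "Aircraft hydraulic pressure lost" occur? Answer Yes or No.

Yes

System B inoperative [OR]: Shutoff valve is out=not, Selector valve trips=occurs → at least one input occurs → occurs.
Right circuit inoperative [OR]: North return filter fails=not, System B inoperative=occurs, Primary PTU failed=not, Auxiliary pressure line degraded=not → at least one input occurs → occurs.
Standby system unavailable [AND]: Right electric pump degraded=not, Backup case drain degraded=not → not all inputs occur → does not occur.
System A inoperative [AND]: Backup reservoir stuck=not, Standby system unavailable=not, Engine-driven pump lost=not → not all inputs occur → does not occur.
Left circuit down [OR]: Right circuit inoperative=occurs, Outboard accumulator is down=not, System A inoperative=not, Forward return filter 2 trips=not → at least one input occurs → occurs.
Aircraft hydraulic pressure lost [OR]: Left circuit down=occurs, Shutoff valve 2 stuck=not → at least one input occurs → occurs.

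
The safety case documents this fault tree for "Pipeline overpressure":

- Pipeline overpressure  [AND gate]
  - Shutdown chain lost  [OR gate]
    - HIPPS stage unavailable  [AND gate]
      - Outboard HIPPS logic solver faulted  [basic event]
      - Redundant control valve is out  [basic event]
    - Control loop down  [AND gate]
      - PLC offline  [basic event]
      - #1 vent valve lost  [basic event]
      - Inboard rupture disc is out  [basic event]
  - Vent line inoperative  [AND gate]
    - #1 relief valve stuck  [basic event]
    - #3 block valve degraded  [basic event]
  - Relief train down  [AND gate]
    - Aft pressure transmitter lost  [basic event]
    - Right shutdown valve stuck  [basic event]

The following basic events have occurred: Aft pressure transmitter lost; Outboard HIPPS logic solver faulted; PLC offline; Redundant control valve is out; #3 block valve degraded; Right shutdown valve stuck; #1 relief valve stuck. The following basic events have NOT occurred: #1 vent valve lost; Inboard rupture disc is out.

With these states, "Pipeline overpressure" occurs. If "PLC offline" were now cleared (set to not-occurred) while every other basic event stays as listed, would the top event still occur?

Yes

Counterfactual: set "PLC offline" to not occurred.
HIPPS stage unavailable [AND]: Outboard HIPPS logic solver faulted=occurs, Redundant control valve is out=occurs → all inputs occur → occurs.
Control loop down [AND]: PLC offline=not, #1 vent valve lost=not, Inboard rupture disc is out=not → not all inputs occur → does not occur.
Shutdown chain lost [OR]: HIPPS stage unavailable=occurs, Control loop down=not → at least one input occurs → occurs.
Vent line inoperative [AND]: #1 relief valve stuck=occurs, #3 block valve degraded=occurs → all inputs occur → occurs.
Relief train down [AND]: Aft pressure transmitter lost=occurs, Right shutdown valve stuck=occurs → all inputs occur → occurs.
Pipeline overpressure [AND]: Shutdown chain lost=occurs, Vent line inoperative=occurs, Relief train down=occurs → all inputs occur → occurs.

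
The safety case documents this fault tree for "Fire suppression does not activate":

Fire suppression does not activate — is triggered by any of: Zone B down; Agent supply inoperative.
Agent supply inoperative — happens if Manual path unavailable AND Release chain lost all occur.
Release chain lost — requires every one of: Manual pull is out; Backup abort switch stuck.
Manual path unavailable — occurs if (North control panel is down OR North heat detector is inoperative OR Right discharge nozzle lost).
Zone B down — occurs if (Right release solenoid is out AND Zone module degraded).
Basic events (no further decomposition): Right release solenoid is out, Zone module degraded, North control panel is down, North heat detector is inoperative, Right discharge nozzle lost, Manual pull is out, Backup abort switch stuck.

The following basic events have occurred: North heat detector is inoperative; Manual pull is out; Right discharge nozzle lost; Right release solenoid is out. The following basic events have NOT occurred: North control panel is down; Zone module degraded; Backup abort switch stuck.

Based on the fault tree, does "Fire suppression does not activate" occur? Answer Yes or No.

No

Zone B down [AND]: Right release solenoid is out=occurs, Zone module degraded=not → not all inputs occur → does not occur.
Manual path unavailable [OR]: North control panel is down=not, North heat detector is inoperative=occurs, Right discharge nozzle lost=occurs → at least one input occurs → occurs.
Release chain lost [AND]: Manual pull is out=occurs, Backup abort switch stuck=not → not all inputs occur → does not occur.
Agent supply inoperative [AND]: Manual path unavailable=occurs, Release chain lost=not → not all inputs occur → does not occur.
Fire suppression does not activate [OR]: Zone B down=not, Agent supply inoperative=not → no input occurs → does not occur.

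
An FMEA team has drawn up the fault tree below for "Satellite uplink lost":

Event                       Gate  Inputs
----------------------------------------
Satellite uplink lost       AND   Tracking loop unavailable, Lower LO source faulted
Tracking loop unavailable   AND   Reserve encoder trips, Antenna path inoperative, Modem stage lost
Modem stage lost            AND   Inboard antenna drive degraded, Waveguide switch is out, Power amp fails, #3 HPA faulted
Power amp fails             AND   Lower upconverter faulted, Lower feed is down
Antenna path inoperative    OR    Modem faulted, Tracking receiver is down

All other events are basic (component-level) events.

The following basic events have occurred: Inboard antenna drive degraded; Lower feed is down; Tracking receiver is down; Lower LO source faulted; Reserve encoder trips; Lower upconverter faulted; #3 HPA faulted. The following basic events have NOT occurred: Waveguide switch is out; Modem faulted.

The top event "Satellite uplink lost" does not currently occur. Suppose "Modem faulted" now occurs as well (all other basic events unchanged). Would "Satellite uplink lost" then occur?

Counterfactual: set "Modem faulted" to occurred.
Antenna path inoperative [OR]: Modem faulted=occurs, Tracking receiver is down=occurs → at least one input occurs → occurs.
Power amp fails [AND]: Lower upconverter faulted=occurs, Lower feed is down=occurs → all inputs occur → occurs.
Modem stage lost [AND]: Inboard antenna drive degraded=occurs, Waveguide switch is out=not, Power amp fails=occurs, #3 HPA faulted=occurs → not all inputs occur → does not occur.
Tracking loop unavailable [AND]: Reserve encoder trips=occurs, Antenna path inoperative=occurs, Modem stage lost=not → not all inputs occur → does not occur.
Satellite uplink lost [AND]: Tracking loop unavailable=not, Lower LO source faulted=occurs → not all inputs occur → does not occur.

No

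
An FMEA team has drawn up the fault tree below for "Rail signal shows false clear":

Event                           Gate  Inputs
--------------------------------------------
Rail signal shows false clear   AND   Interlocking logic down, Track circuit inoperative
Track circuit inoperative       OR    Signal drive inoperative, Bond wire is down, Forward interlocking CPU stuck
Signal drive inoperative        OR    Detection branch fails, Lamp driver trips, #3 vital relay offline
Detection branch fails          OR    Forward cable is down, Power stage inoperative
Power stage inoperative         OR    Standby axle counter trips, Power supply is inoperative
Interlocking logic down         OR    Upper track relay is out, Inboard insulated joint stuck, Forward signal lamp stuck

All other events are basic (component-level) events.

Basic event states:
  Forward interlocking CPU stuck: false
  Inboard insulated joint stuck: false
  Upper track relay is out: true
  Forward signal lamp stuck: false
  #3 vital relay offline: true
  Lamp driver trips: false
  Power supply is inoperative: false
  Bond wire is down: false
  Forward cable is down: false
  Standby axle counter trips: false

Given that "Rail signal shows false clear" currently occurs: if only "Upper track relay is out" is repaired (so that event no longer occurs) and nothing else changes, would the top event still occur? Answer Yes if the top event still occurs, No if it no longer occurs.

Counterfactual: set "Upper track relay is out" to not occurred.
Interlocking logic down [OR]: Upper track relay is out=not, Inboard insulated joint stuck=not, Forward signal lamp stuck=not → no input occurs → does not occur.
Power stage inoperative [OR]: Standby axle counter trips=not, Power supply is inoperative=not → no input occurs → does not occur.
Detection branch fails [OR]: Forward cable is down=not, Power stage inoperative=not → no input occurs → does not occur.
Signal drive inoperative [OR]: Detection branch fails=not, Lamp driver trips=not, #3 vital relay offline=occurs → at least one input occurs → occurs.
Track circuit inoperative [OR]: Signal drive inoperative=occurs, Bond wire is down=not, Forward interlocking CPU stuck=not → at least one input occurs → occurs.
Rail signal shows false clear [AND]: Interlocking logic down=not, Track circuit inoperative=occurs → not all inputs occur → does not occur.

No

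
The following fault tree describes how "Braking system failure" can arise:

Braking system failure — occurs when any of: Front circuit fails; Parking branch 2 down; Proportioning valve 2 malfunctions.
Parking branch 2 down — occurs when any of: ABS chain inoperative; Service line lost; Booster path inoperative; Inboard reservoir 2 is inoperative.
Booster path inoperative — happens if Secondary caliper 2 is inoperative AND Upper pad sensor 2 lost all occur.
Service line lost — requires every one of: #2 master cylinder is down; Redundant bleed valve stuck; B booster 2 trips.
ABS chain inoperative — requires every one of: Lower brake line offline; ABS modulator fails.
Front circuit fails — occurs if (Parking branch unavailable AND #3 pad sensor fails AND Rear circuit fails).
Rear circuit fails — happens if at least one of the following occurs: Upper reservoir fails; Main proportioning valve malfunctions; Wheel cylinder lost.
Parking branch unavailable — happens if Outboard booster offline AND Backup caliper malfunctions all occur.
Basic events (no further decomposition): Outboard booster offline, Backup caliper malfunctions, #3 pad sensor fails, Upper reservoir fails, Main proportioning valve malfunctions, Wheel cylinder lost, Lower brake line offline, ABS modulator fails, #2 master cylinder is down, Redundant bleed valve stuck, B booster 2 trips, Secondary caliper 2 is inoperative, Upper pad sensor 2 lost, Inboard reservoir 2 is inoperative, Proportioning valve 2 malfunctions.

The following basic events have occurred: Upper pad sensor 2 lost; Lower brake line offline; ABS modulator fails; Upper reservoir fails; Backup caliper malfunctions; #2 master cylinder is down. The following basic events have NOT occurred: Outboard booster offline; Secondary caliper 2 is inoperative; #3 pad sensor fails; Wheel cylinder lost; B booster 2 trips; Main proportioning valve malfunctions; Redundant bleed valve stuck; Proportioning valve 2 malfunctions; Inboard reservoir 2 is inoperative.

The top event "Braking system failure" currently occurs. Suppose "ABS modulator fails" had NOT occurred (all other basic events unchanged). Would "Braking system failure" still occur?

No

Counterfactual: set "ABS modulator fails" to not occurred.
Parking branch unavailable [AND]: Outboard booster offline=not, Backup caliper malfunctions=occurs → not all inputs occur → does not occur.
Rear circuit fails [OR]: Upper reservoir fails=occurs, Main proportioning valve malfunctions=not, Wheel cylinder lost=not → at least one input occurs → occurs.
Front circuit fails [AND]: Parking branch unavailable=not, #3 pad sensor fails=not, Rear circuit fails=occurs → not all inputs occur → does not occur.
ABS chain inoperative [AND]: Lower brake line offline=occurs, ABS modulator fails=not → not all inputs occur → does not occur.
Service line lost [AND]: #2 master cylinder is down=occurs, Redundant bleed valve stuck=not, B booster 2 trips=not → not all inputs occur → does not occur.
Booster path inoperative [AND]: Secondary caliper 2 is inoperative=not, Upper pad sensor 2 lost=occurs → not all inputs occur → does not occur.
Parking branch 2 down [OR]: ABS chain inoperative=not, Service line lost=not, Booster path inoperative=not, Inboard reservoir 2 is inoperative=not → no input occurs → does not occur.
Braking system failure [OR]: Front circuit fails=not, Parking branch 2 down=not, Proportioning valve 2 malfunctions=not → no input occurs → does not occur.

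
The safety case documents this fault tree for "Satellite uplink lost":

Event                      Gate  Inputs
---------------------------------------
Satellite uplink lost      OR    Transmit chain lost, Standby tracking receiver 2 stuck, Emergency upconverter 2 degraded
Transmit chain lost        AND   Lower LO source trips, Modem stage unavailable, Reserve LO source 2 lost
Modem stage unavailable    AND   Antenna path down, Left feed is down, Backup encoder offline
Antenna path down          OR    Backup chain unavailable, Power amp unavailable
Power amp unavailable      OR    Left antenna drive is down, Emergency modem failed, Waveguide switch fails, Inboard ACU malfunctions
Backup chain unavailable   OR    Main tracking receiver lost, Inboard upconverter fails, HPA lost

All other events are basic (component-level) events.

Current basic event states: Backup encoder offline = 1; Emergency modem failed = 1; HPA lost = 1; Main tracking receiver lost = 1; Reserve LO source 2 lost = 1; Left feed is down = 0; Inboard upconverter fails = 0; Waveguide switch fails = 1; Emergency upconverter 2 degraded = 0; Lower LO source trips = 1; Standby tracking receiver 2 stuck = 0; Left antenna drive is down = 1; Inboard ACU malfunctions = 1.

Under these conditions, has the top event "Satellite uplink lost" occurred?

No

Backup chain unavailable [OR]: Main tracking receiver lost=occurs, Inboard upconverter fails=not, HPA lost=occurs → at least one input occurs → occurs.
Power amp unavailable [OR]: Left antenna drive is down=occurs, Emergency modem failed=occurs, Waveguide switch fails=occurs, Inboard ACU malfunctions=occurs → at least one input occurs → occurs.
Antenna path down [OR]: Backup chain unavailable=occurs, Power amp unavailable=occurs → at least one input occurs → occurs.
Modem stage unavailable [AND]: Antenna path down=occurs, Left feed is down=not, Backup encoder offline=occurs → not all inputs occur → does not occur.
Transmit chain lost [AND]: Lower LO source trips=occurs, Modem stage unavailable=not, Reserve LO source 2 lost=occurs → not all inputs occur → does not occur.
Satellite uplink lost [OR]: Transmit chain lost=not, Standby tracking receiver 2 stuck=not, Emergency upconverter 2 degraded=not → no input occurs → does not occur.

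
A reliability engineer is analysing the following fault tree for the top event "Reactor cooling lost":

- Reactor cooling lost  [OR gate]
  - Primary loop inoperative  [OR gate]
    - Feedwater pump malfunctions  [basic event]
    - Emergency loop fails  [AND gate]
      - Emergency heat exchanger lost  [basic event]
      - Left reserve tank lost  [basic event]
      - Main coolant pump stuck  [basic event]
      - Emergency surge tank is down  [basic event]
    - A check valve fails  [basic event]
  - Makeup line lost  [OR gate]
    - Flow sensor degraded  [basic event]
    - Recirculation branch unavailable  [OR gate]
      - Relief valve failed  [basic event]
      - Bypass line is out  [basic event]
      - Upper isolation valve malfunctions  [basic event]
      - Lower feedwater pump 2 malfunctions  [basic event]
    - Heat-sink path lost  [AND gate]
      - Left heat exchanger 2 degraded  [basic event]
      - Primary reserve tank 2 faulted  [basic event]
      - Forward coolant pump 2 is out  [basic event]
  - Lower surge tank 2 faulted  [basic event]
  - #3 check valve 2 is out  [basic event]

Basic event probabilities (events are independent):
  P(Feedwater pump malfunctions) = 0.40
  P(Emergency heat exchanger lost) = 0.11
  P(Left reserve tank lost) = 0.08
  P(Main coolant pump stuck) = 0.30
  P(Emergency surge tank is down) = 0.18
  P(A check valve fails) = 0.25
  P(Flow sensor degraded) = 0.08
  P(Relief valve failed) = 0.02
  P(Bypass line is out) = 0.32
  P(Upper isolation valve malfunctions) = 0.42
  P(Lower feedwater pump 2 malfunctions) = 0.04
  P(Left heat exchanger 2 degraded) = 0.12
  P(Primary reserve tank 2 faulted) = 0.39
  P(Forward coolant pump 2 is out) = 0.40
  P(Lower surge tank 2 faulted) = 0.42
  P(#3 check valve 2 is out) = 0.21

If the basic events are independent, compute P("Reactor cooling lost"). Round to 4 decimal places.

P(Emergency loop fails) [AND] = 0.11 × 0.08 × 0.30 × 0.18 = 0.000475
P(Primary loop inoperative) [OR] = 1 − (1−0.40) × (1−0.000475) × (1−0.25) = 0.550214
P(Recirculation branch unavailable) [OR] = 1 − (1−0.02) × (1−0.32) × (1−0.42) × (1−0.04) = 0.628948
P(Heat-sink path lost) [AND] = 0.12 × 0.39 × 0.40 = 0.018720
P(Makeup line lost) [OR] = 1 − (1−0.08) × (1−0.628948) × (1−0.018720) = 0.665023
P(Reactor cooling lost) [OR] = 1 − (1−0.550214) × (1−0.665023) × (1−0.42) × (1−0.21) = 0.930964
Rounded to 4 decimal places: P(Reactor cooling lost) ≈ 0.9310.

0.9310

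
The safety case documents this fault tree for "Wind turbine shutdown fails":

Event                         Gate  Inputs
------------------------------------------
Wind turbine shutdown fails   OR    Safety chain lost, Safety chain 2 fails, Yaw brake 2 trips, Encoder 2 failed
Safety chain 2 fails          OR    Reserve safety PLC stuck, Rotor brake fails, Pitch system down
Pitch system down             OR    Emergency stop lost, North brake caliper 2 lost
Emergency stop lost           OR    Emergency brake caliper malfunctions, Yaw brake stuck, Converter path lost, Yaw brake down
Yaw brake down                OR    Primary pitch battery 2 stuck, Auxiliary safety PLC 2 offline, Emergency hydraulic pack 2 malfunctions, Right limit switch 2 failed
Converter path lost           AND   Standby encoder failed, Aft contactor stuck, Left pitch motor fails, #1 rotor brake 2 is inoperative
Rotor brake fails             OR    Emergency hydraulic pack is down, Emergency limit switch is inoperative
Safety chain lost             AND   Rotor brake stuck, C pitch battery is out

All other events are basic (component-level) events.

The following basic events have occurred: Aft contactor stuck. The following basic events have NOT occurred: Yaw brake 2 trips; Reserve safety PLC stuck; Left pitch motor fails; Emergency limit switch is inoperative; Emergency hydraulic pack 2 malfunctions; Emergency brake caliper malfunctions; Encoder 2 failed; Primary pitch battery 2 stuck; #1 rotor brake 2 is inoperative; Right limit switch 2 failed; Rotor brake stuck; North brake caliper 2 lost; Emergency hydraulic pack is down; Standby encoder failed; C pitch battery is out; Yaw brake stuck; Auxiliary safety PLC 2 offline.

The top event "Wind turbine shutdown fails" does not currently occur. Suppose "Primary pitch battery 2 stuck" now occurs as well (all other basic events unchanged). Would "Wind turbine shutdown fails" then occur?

Yes

Counterfactual: set "Primary pitch battery 2 stuck" to occurred.
Safety chain lost [AND]: Rotor brake stuck=not, C pitch battery is out=not → not all inputs occur → does not occur.
Rotor brake fails [OR]: Emergency hydraulic pack is down=not, Emergency limit switch is inoperative=not → no input occurs → does not occur.
Converter path lost [AND]: Standby encoder failed=not, Aft contactor stuck=occurs, Left pitch motor fails=not, #1 rotor brake 2 is inoperative=not → not all inputs occur → does not occur.
Yaw brake down [OR]: Primary pitch battery 2 stuck=occurs, Auxiliary safety PLC 2 offline=not, Emergency hydraulic pack 2 malfunctions=not, Right limit switch 2 failed=not → at least one input occurs → occurs.
Emergency stop lost [OR]: Emergency brake caliper malfunctions=not, Yaw brake stuck=not, Converter path lost=not, Yaw brake down=occurs → at least one input occurs → occurs.
Pitch system down [OR]: Emergency stop lost=occurs, North brake caliper 2 lost=not → at least one input occurs → occurs.
Safety chain 2 fails [OR]: Reserve safety PLC stuck=not, Rotor brake fails=not, Pitch system down=occurs → at least one input occurs → occurs.
Wind turbine shutdown fails [OR]: Safety chain lost=not, Safety chain 2 fails=occurs, Yaw brake 2 trips=not, Encoder 2 failed=not → at least one input occurs → occurs.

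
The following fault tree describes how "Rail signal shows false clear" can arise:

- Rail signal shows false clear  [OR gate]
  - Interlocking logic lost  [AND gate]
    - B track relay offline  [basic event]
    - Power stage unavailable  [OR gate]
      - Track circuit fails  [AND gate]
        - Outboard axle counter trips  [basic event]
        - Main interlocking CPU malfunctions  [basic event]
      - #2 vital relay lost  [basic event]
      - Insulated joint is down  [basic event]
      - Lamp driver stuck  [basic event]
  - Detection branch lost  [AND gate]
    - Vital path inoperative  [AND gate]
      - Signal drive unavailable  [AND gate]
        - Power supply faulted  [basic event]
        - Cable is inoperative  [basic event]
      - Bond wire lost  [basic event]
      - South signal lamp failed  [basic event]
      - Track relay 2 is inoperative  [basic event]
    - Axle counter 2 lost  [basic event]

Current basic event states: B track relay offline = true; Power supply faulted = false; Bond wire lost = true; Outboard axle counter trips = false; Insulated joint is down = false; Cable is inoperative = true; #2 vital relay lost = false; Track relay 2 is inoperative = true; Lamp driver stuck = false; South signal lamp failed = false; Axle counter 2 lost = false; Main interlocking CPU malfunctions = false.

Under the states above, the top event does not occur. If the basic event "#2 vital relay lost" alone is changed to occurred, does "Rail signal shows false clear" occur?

Counterfactual: set "#2 vital relay lost" to occurred.
Track circuit fails [AND]: Outboard axle counter trips=not, Main interlocking CPU malfunctions=not → not all inputs occur → does not occur.
Power stage unavailable [OR]: Track circuit fails=not, #2 vital relay lost=occurs, Insulated joint is down=not, Lamp driver stuck=not → at least one input occurs → occurs.
Interlocking logic lost [AND]: B track relay offline=occurs, Power stage unavailable=occurs → all inputs occur → occurs.
Signal drive unavailable [AND]: Power supply faulted=not, Cable is inoperative=occurs → not all inputs occur → does not occur.
Vital path inoperative [AND]: Signal drive unavailable=not, Bond wire lost=occurs, South signal lamp failed=not, Track relay 2 is inoperative=occurs → not all inputs occur → does not occur.
Detection branch lost [AND]: Vital path inoperative=not, Axle counter 2 lost=not → not all inputs occur → does not occur.
Rail signal shows false clear [OR]: Interlocking logic lost=occurs, Detection branch lost=not → at least one input occurs → occurs.

Yes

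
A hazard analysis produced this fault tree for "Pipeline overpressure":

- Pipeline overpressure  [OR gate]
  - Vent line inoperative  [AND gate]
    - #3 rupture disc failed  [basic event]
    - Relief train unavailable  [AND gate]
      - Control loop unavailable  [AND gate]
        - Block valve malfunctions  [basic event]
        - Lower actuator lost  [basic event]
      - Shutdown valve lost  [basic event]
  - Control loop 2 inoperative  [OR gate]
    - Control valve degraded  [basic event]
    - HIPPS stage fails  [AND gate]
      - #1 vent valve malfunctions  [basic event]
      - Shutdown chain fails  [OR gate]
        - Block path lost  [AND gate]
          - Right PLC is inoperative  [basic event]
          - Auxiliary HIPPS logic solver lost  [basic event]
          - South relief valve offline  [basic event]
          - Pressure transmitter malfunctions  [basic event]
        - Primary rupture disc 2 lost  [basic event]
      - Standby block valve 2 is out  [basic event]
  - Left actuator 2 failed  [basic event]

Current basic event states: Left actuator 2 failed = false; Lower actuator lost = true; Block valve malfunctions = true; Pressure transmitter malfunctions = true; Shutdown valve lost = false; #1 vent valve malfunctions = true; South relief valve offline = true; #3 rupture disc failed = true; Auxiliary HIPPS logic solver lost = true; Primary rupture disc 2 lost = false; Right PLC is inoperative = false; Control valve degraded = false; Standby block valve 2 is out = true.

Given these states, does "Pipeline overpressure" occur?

Control loop unavailable [AND]: Block valve malfunctions=occurs, Lower actuator lost=occurs → all inputs occur → occurs.
Relief train unavailable [AND]: Control loop unavailable=occurs, Shutdown valve lost=not → not all inputs occur → does not occur.
Vent line inoperative [AND]: #3 rupture disc failed=occurs, Relief train unavailable=not → not all inputs occur → does not occur.
Block path lost [AND]: Right PLC is inoperative=not, Auxiliary HIPPS logic solver lost=occurs, South relief valve offline=occurs, Pressure transmitter malfunctions=occurs → not all inputs occur → does not occur.
Shutdown chain fails [OR]: Block path lost=not, Primary rupture disc 2 lost=not → no input occurs → does not occur.
HIPPS stage fails [AND]: #1 vent valve malfunctions=occurs, Shutdown chain fails=not, Standby block valve 2 is out=occurs → not all inputs occur → does not occur.
Control loop 2 inoperative [OR]: Control valve degraded=not, HIPPS stage fails=not → no input occurs → does not occur.
Pipeline overpressure [OR]: Vent line inoperative=not, Control loop 2 inoperative=not, Left actuator 2 failed=not → no input occurs → does not occur.

No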